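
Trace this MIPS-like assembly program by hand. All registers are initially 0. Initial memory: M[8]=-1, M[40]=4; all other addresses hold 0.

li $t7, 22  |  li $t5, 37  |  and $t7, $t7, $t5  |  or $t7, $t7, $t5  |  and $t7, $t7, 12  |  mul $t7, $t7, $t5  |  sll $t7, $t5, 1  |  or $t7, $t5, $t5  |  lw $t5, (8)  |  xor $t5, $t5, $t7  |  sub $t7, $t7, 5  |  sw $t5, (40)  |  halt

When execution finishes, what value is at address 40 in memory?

-38

$t7=22
$t5=37
$t7=22&37=4
$t7=4|37=37
$t7=37&12=4
$t7=4*37=148
$t7=37<<1=74
$t7=37|37=37
$t5=M[8]=-1
$t5=(-1)^37=-38
$t7=37-5=32
sw $t5, (40) → M[40]=-38
halt.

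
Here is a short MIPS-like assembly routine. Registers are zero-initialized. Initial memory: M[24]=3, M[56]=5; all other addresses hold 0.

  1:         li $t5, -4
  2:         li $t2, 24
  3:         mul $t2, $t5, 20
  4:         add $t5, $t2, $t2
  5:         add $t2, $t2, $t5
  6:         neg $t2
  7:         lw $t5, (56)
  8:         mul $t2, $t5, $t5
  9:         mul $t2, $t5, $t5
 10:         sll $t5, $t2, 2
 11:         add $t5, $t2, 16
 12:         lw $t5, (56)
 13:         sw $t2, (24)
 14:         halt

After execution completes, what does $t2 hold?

25

after li $t5, -4: $t5=-4
after li $t2, 24: $t2=24
after mul $t2, $t5, 20: $t2=(-4)*20=-80
after add $t5, $t2, $t2: $t5=(-80)+(-80)=-160
after add $t2, $t2, $t5: $t2=(-80)+(-160)=-240
after neg $t2: $t2=-(-240)=240
after lw $t5, (56): $t5=M[56]=5
after mul $t2, $t5, $t5: $t2=5*5=25
after mul $t2, $t5, $t5: $t2=5*5=25
after sll $t5, $t2, 2: $t5=25<<2=100
after add $t5, $t2, 16: $t5=25+16=41
after lw $t5, (56): $t5=M[56]=5
sw $t2, (24) → M[24]=25
halt.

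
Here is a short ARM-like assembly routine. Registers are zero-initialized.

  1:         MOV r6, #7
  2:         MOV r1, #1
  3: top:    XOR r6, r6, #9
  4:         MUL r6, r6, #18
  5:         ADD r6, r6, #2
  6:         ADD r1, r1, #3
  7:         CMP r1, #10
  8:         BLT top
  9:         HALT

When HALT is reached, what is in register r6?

r6=7
r1=1
r6=7^9=14
r6=14*18=252
r6=252+2=254
r1=1+3=4
CMP r1, #10  (cmp 4,10)
BLT top: taken
r6=254^9=247
r6=247*18=4446
r6=4446+2=4448
r1=4+3=7
CMP r1, #10  (cmp 7,10)
BLT top: taken
r6=4448^9=4457
r6=4457*18=80226
r6=80226+2=80228
r1=7+3=10
CMP r1, #10  (cmp 10,10)
BLT top: not taken
halt.

80228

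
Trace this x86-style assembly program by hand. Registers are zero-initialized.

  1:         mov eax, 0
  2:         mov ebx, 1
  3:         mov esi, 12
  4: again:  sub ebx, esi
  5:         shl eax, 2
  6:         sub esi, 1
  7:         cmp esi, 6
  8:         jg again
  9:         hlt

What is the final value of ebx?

-56

mov eax, 0 → eax=0
mov ebx, 1 → ebx=1
mov esi, 12 → esi=12
sub ebx, esi → ebx=1-12=-11
shl eax, 2 → eax=0<<2=0
sub esi, 1 → esi=12-1=11
cmp esi, 6  (cmp 11,6)
jg again: taken
sub ebx, esi → ebx=(-11)-11=-22
shl eax, 2 → eax=0<<2=0
sub esi, 1 → esi=11-1=10
cmp esi, 6  (cmp 10,6)
jg again: taken
sub ebx, esi → ebx=(-22)-10=-32
shl eax, 2 → eax=0<<2=0
sub esi, 1 → esi=10-1=9
cmp esi, 6  (cmp 9,6)
jg again: taken
sub ebx, esi → ebx=(-32)-9=-41
shl eax, 2 → eax=0<<2=0
sub esi, 1 → esi=9-1=8
cmp esi, 6  (cmp 8,6)
jg again: taken
sub ebx, esi → ebx=(-41)-8=-49
shl eax, 2 → eax=0<<2=0
sub esi, 1 → esi=8-1=7
cmp esi, 6  (cmp 7,6)
jg again: taken
sub ebx, esi → ebx=(-49)-7=-56
shl eax, 2 → eax=0<<2=0
sub esi, 1 → esi=7-1=6
cmp esi, 6  (cmp 6,6)
jg again: not taken
halt.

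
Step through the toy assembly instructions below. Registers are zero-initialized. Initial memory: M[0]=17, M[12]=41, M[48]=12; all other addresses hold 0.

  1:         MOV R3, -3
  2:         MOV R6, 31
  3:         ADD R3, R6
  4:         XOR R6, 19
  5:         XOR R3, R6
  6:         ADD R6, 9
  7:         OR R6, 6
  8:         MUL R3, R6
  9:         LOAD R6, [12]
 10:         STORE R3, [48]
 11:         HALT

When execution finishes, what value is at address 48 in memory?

MOV R3, -3 → R3=-3
MOV R6, 31 → R6=31
ADD R3, R6 → R3=(-3)+31=28
XOR R6, 19 → R6=31^19=12
XOR R3, R6 → R3=28^12=16
ADD R6, 9 → R6=12+9=21
OR R6, 6 → R6=21|6=23
MUL R3, R6 → R3=16*23=368
LOAD R6, [12] → R6=M[12]=41
STORE R3, [48] → M[48]=368
halt.

368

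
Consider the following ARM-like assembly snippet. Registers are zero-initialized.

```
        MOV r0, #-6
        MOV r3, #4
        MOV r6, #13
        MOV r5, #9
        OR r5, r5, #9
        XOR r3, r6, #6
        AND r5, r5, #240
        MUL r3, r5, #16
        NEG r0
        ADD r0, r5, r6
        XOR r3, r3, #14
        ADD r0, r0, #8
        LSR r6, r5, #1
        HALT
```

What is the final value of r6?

after MOV r0, #-6: r0=-6
after MOV r3, #4: r3=4
after MOV r6, #13: r6=13
after MOV r5, #9: r5=9
after OR r5, r5, #9: r5=9|9=9
after XOR r3, r6, #6: r3=13^6=11
after AND r5, r5, #240: r5=9&240=0
after MUL r3, r5, #16: r3=0*16=0
after NEG r0: r0=-(-6)=6
after ADD r0, r5, r6: r0=0+13=13
after XOR r3, r3, #14: r3=0^14=14
after ADD r0, r0, #8: r0=13+8=21
after LSR r6, r5, #1: r6=0>>1=0
halt.

0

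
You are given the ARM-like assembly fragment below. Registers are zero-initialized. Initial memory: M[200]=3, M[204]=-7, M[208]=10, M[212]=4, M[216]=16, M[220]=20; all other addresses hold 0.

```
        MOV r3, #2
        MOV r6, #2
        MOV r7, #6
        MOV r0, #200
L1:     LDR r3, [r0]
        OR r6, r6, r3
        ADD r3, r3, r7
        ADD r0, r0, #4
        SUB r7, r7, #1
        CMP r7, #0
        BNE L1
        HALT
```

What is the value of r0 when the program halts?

MOV r3, #2 → r3=2
MOV r6, #2 → r6=2
MOV r7, #6 → r7=6
MOV r0, #200 → r0=200
LDR r3, [r0] → r3=M[200]=3
OR r6, r6, r3 → r6=2|3=3
ADD r3, r3, r7 → r3=3+6=9
ADD r0, r0, #4 → r0=200+4=204
SUB r7, r7, #1 → r7=6-1=5
CMP r7, #0  (cmp 5,0)
BNE L1: taken
LDR r3, [r0] → r3=M[204]=-7
OR r6, r6, r3 → r6=3|(-7)=-5
ADD r3, r3, r7 → r3=(-7)+5=-2
ADD r0, r0, #4 → r0=204+4=208
SUB r7, r7, #1 → r7=5-1=4
CMP r7, #0  (cmp 4,0)
BNE L1: taken
LDR r3, [r0] → r3=M[208]=10
OR r6, r6, r3 → r6=(-5)|10=-5
ADD r3, r3, r7 → r3=10+4=14
ADD r0, r0, #4 → r0=208+4=212
SUB r7, r7, #1 → r7=4-1=3
CMP r7, #0  (cmp 3,0)
BNE L1: taken
LDR r3, [r0] → r3=M[212]=4
OR r6, r6, r3 → r6=(-5)|4=-1
ADD r3, r3, r7 → r3=4+3=7
ADD r0, r0, #4 → r0=212+4=216
SUB r7, r7, #1 → r7=3-1=2
CMP r7, #0  (cmp 2,0)
BNE L1: taken
LDR r3, [r0] → r3=M[216]=16
OR r6, r6, r3 → r6=(-1)|16=-1
ADD r3, r3, r7 → r3=16+2=18
ADD r0, r0, #4 → r0=216+4=220
SUB r7, r7, #1 → r7=2-1=1
CMP r7, #0  (cmp 1,0)
BNE L1: taken
LDR r3, [r0] → r3=M[220]=20
OR r6, r6, r3 → r6=(-1)|20=-1
ADD r3, r3, r7 → r3=20+1=21
ADD r0, r0, #4 → r0=220+4=224
SUB r7, r7, #1 → r7=1-1=0
CMP r7, #0  (cmp 0,0)
BNE L1: not taken
halt.

224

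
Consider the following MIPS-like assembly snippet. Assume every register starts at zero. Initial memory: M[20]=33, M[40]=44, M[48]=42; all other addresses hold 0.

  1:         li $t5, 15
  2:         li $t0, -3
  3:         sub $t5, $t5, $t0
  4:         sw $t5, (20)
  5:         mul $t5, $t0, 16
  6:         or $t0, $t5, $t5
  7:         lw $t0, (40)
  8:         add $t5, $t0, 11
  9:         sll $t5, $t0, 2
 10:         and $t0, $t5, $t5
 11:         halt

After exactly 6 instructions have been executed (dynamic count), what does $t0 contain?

-48

after li $t5, 15: $t5=15
after li $t0, -3: $t0=-3
after sub $t5, $t5, $t0: $t5=15-(-3)=18
sw $t5, (20) → M[20]=18
after mul $t5, $t0, 16: $t5=(-3)*16=-48
after or $t0, $t5, $t5: $t0=(-48)|(-48)=-48
After step 6: $t0 = -48.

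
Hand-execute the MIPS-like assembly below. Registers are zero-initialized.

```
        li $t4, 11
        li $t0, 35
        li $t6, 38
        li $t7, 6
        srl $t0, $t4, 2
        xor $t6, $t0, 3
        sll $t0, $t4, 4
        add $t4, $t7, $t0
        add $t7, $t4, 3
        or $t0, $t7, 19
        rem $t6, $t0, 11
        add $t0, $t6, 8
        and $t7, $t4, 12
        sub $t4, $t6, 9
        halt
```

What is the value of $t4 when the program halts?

after li $t4, 11: $t4=11
after li $t0, 35: $t0=35
after li $t6, 38: $t6=38
after li $t7, 6: $t7=6
after srl $t0, $t4, 2: $t0=11>>2=2
after xor $t6, $t0, 3: $t6=2^3=1
after sll $t0, $t4, 4: $t0=11<<4=176
after add $t4, $t7, $t0: $t4=6+176=182
after add $t7, $t4, 3: $t7=182+3=185
after or $t0, $t7, 19: $t0=185|19=187
after rem $t6, $t0, 11: $t6=187%11=0
after add $t0, $t6, 8: $t0=0+8=8
after and $t7, $t4, 12: $t7=182&12=4
after sub $t4, $t6, 9: $t4=0-9=-9
halt.

-9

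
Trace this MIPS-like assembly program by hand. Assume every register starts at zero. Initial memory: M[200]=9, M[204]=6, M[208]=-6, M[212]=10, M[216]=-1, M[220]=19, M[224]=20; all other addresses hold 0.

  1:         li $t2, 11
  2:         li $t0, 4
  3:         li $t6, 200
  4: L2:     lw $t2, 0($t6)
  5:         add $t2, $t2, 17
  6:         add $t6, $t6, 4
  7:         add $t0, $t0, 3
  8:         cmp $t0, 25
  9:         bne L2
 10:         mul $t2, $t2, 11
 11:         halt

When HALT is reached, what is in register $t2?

$t2=11
$t0=4
$t6=200
$t2=M[200]=9
$t2=9+17=26
$t6=200+4=204
$t0=4+3=7
cmp $t0, 25  (cmp 7,25)
bne L2: taken
$t2=M[204]=6
$t2=6+17=23
$t6=204+4=208
$t0=7+3=10
cmp $t0, 25  (cmp 10,25)
bne L2: taken
$t2=M[208]=-6
$t2=(-6)+17=11
$t6=208+4=212
$t0=10+3=13
cmp $t0, 25  (cmp 13,25)
bne L2: taken
$t2=M[212]=10
$t2=10+17=27
$t6=212+4=216
$t0=13+3=16
cmp $t0, 25  (cmp 16,25)
bne L2: taken
$t2=M[216]=-1
$t2=(-1)+17=16
$t6=216+4=220
$t0=16+3=19
cmp $t0, 25  (cmp 19,25)
bne L2: taken
$t2=M[220]=19
$t2=19+17=36
$t6=220+4=224
$t0=19+3=22
cmp $t0, 25  (cmp 22,25)
bne L2: taken
$t2=M[224]=20
$t2=20+17=37
$t6=224+4=228
$t0=22+3=25
cmp $t0, 25  (cmp 25,25)
bne L2: not taken
$t2=37*11=407
halt.

407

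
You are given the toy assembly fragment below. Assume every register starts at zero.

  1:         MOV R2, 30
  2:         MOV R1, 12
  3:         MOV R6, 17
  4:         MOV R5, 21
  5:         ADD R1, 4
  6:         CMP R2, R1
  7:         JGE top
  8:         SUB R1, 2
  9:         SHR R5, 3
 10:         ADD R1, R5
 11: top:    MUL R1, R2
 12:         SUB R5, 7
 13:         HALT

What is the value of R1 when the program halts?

480

after MOV R2, 30: R2=30
after MOV R1, 12: R1=12
after MOV R6, 17: R6=17
after MOV R5, 21: R5=21
after ADD R1, 4: R1=12+4=16
CMP R2, R1  (cmp 30,16)
JGE top: taken
after MUL R1, R2: R1=16*30=480
after SUB R5, 7: R5=21-7=14
halt.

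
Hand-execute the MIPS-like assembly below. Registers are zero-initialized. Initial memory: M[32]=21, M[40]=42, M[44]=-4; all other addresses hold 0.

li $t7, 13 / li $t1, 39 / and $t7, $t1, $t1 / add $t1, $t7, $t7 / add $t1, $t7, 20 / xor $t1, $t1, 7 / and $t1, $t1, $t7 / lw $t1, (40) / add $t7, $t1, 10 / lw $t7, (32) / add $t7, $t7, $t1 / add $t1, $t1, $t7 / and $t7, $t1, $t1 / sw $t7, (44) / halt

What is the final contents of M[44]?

105

$t7=13
$t1=39
$t7=39&39=39
$t1=39+39=78
$t1=39+20=59
$t1=59^7=60
$t1=60&39=36
$t1=M[40]=42
$t7=42+10=52
$t7=M[32]=21
$t7=21+42=63
$t1=42+63=105
$t7=105&105=105
sw $t7, (44) → M[44]=105
halt.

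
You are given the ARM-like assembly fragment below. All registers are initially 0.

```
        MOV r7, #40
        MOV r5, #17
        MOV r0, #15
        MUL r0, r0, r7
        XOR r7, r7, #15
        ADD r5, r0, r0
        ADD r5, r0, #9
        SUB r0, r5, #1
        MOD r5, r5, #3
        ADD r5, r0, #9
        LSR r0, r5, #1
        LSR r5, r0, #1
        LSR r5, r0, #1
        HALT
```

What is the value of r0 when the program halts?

r7=40
r5=17
r0=15
r0=15*40=600
r7=40^15=39
r5=600+600=1200
r5=600+9=609
r0=609-1=608
r5=609%3=0
r5=608+9=617
r0=617>>1=308
r5=308>>1=154
r5=308>>1=154
halt.

308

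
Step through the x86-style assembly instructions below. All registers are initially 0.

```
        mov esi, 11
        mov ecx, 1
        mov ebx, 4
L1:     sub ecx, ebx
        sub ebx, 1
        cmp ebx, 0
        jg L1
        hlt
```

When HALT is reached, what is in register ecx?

esi=11
ecx=1
ebx=4
ecx=1-4=-3
ebx=4-1=3
cmp ebx, 0  (cmp 3,0)
jg L1: taken
ecx=(-3)-3=-6
ebx=3-1=2
cmp ebx, 0  (cmp 2,0)
jg L1: taken
ecx=(-6)-2=-8
ebx=2-1=1
cmp ebx, 0  (cmp 1,0)
jg L1: taken
ecx=(-8)-1=-9
ebx=1-1=0
cmp ebx, 0  (cmp 0,0)
jg L1: not taken
halt.

-9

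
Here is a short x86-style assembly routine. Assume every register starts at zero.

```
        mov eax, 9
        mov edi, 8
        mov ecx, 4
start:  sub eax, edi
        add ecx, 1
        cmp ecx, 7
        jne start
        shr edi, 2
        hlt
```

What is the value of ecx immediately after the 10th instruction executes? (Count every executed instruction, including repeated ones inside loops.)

6

mov eax, 9 → eax=9
mov edi, 8 → edi=8
mov ecx, 4 → ecx=4
sub eax, edi → eax=9-8=1
add ecx, 1 → ecx=4+1=5
cmp ecx, 7  (cmp 5,7)
jne start: taken
sub eax, edi → eax=1-8=-7
add ecx, 1 → ecx=5+1=6
cmp ecx, 7  (cmp 6,7)
After step 10: ecx = 6.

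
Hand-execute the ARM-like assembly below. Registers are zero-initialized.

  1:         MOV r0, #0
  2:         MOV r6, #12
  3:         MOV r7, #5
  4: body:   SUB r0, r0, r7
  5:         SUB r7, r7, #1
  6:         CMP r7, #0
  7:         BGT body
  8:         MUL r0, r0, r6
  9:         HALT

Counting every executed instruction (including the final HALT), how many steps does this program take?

after MOV r0, #0: r0=0
after MOV r6, #12: r6=12
after MOV r7, #5: r7=5
after SUB r0, r0, r7: r0=0-5=-5
after SUB r7, r7, #1: r7=5-1=4
CMP r7, #0  (cmp 4,0)
BGT body: taken
after SUB r0, r0, r7: r0=(-5)-4=-9
after SUB r7, r7, #1: r7=4-1=3
CMP r7, #0  (cmp 3,0)
BGT body: taken
after SUB r0, r0, r7: r0=(-9)-3=-12
after SUB r7, r7, #1: r7=3-1=2
CMP r7, #0  (cmp 2,0)
BGT body: taken
after SUB r0, r0, r7: r0=(-12)-2=-14
after SUB r7, r7, #1: r7=2-1=1
CMP r7, #0  (cmp 1,0)
BGT body: taken
after SUB r0, r0, r7: r0=(-14)-1=-15
after SUB r7, r7, #1: r7=1-1=0
CMP r7, #0  (cmp 0,0)
BGT body: not taken
after MUL r0, r0, r6: r0=(-15)*12=-180
halt.
Total executed instructions: 25.

25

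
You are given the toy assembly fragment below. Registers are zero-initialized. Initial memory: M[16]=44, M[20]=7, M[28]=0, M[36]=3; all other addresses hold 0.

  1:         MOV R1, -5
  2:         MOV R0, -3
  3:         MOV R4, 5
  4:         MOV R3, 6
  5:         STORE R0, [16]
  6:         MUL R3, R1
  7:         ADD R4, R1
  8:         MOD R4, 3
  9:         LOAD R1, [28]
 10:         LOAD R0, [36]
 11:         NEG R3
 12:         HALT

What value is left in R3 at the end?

30

after MOV R1, -5: R1=-5
after MOV R0, -3: R0=-3
after MOV R4, 5: R4=5
after MOV R3, 6: R3=6
STORE R0, [16] → M[16]=-3
after MUL R3, R1: R3=6*(-5)=-30
after ADD R4, R1: R4=5+(-5)=0
after MOD R4, 3: R4=0%3=0
after LOAD R1, [28]: R1=M[28]=0
after LOAD R0, [36]: R0=M[36]=3
after NEG R3: R3=-(-30)=30
halt.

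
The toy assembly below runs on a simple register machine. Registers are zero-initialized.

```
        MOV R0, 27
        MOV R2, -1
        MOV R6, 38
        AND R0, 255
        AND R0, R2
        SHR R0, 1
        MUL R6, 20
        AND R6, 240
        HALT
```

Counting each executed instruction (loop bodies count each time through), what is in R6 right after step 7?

760

MOV R0, 27 → R0=27
MOV R2, -1 → R2=-1
MOV R6, 38 → R6=38
AND R0, 255 → R0=27&255=27
AND R0, R2 → R0=27&(-1)=27
SHR R0, 1 → R0=27>>1=13
MUL R6, 20 → R6=38*20=760
After step 7: R6 = 760.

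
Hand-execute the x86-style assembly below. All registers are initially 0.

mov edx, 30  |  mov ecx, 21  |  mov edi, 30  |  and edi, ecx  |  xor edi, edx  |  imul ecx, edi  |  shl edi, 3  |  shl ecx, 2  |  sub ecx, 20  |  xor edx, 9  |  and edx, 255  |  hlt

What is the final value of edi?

edx=30
ecx=21
edi=30
edi=30&21=20
edi=20^30=10
ecx=21*10=210
edi=10<<3=80
ecx=210<<2=840
ecx=840-20=820
edx=30^9=23
edx=23&255=23
halt.

80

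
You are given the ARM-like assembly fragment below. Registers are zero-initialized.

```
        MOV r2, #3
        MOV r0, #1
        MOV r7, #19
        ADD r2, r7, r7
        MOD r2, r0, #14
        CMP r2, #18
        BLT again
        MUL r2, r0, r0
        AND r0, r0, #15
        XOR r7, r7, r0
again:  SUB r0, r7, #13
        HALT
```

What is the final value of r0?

r2=3
r0=1
r7=19
r2=19+19=38
r2=1%14=1
CMP r2, #18  (cmp 1,18)
BLT again: taken
r0=19-13=6
halt.

6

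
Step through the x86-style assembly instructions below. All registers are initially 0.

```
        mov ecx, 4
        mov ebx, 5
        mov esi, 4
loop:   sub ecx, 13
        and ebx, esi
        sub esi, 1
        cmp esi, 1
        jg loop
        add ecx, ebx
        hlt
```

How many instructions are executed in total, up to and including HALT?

after mov ecx, 4: ecx=4
after mov ebx, 5: ebx=5
after mov esi, 4: esi=4
after sub ecx, 13: ecx=4-13=-9
after and ebx, esi: ebx=5&4=4
after sub esi, 1: esi=4-1=3
cmp esi, 1  (cmp 3,1)
jg loop: taken
after sub ecx, 13: ecx=(-9)-13=-22
after and ebx, esi: ebx=4&3=0
after sub esi, 1: esi=3-1=2
cmp esi, 1  (cmp 2,1)
jg loop: taken
after sub ecx, 13: ecx=(-22)-13=-35
after and ebx, esi: ebx=0&2=0
after sub esi, 1: esi=2-1=1
cmp esi, 1  (cmp 1,1)
jg loop: not taken
after add ecx, ebx: ecx=(-35)+0=-35
halt.
Total executed instructions: 20.

20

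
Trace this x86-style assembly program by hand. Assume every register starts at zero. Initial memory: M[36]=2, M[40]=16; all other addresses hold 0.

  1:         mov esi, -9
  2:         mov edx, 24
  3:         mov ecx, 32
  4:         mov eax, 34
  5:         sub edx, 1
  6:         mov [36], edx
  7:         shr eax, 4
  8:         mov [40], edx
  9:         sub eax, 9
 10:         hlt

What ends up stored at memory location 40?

mov esi, -9 → esi=-9
mov edx, 24 → edx=24
mov ecx, 32 → ecx=32
mov eax, 34 → eax=34
sub edx, 1 → edx=24-1=23
mov [36], edx → M[36]=23
shr eax, 4 → eax=34>>4=2
mov [40], edx → M[40]=23
sub eax, 9 → eax=2-9=-7
halt.

23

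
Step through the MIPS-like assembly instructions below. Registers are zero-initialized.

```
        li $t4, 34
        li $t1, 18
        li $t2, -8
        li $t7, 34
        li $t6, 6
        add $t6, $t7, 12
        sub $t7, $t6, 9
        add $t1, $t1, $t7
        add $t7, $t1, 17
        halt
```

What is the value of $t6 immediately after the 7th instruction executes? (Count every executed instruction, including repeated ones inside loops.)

46

$t4=34
$t1=18
$t2=-8
$t7=34
$t6=6
$t6=34+12=46
$t7=46-9=37
After step 7: $t6 = 46.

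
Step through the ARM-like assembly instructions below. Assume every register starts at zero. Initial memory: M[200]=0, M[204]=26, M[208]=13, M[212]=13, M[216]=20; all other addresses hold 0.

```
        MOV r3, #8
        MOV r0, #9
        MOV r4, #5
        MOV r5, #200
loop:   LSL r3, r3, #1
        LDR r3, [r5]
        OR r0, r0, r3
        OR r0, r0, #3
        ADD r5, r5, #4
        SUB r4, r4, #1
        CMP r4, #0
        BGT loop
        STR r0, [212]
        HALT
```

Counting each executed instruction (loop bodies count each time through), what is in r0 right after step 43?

after MOV r3, #8: r3=8
after MOV r0, #9: r0=9
after MOV r4, #5: r4=5
after MOV r5, #200: r5=200
after LSL r3, r3, #1: r3=8<<1=16
after LDR r3, [r5]: r3=M[200]=0
after OR r0, r0, r3: r0=9|0=9
after OR r0, r0, #3: r0=9|3=11
after ADD r5, r5, #4: r5=200+4=204
after SUB r4, r4, #1: r4=5-1=4
CMP r4, #0  (cmp 4,0)
BGT loop: taken
after LSL r3, r3, #1: r3=0<<1=0
after LDR r3, [r5]: r3=M[204]=26
after OR r0, r0, r3: r0=11|26=27
after OR r0, r0, #3: r0=27|3=27
after ADD r5, r5, #4: r5=204+4=208
after SUB r4, r4, #1: r4=4-1=3
CMP r4, #0  (cmp 3,0)
BGT loop: taken
after LSL r3, r3, #1: r3=26<<1=52
after LDR r3, [r5]: r3=M[208]=13
after OR r0, r0, r3: r0=27|13=31
after OR r0, r0, #3: r0=31|3=31
after ADD r5, r5, #4: r5=208+4=212
after SUB r4, r4, #1: r4=3-1=2
CMP r4, #0  (cmp 2,0)
BGT loop: taken
after LSL r3, r3, #1: r3=13<<1=26
after LDR r3, [r5]: r3=M[212]=13
after OR r0, r0, r3: r0=31|13=31
after OR r0, r0, #3: r0=31|3=31
after ADD r5, r5, #4: r5=212+4=216
after SUB r4, r4, #1: r4=2-1=1
CMP r4, #0  (cmp 1,0)
BGT loop: taken
after LSL r3, r3, #1: r3=13<<1=26
after LDR r3, [r5]: r3=M[216]=20
after OR r0, r0, r3: r0=31|20=31
after OR r0, r0, #3: r0=31|3=31
after ADD r5, r5, #4: r5=216+4=220
after SUB r4, r4, #1: r4=1-1=0
CMP r4, #0  (cmp 0,0)
After step 43: r0 = 31.

31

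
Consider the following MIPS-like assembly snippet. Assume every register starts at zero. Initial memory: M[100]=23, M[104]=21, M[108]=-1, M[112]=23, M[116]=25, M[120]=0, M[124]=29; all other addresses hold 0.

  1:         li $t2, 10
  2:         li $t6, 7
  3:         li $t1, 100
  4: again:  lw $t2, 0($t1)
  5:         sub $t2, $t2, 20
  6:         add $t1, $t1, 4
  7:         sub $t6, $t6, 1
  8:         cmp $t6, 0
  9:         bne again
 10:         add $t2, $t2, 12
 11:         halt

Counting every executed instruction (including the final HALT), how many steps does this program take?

$t2=10
$t6=7
$t1=100
$t2=M[100]=23
$t2=23-20=3
$t1=100+4=104
$t6=7-1=6
cmp $t6, 0  (cmp 6,0)
bne again: taken
$t2=M[104]=21
$t2=21-20=1
$t1=104+4=108
$t6=6-1=5
cmp $t6, 0  (cmp 5,0)
bne again: taken
$t2=M[108]=-1
$t2=(-1)-20=-21
$t1=108+4=112
$t6=5-1=4
cmp $t6, 0  (cmp 4,0)
bne again: taken
$t2=M[112]=23
$t2=23-20=3
$t1=112+4=116
$t6=4-1=3
cmp $t6, 0  (cmp 3,0)
bne again: taken
$t2=M[116]=25
$t2=25-20=5
$t1=116+4=120
$t6=3-1=2
cmp $t6, 0  (cmp 2,0)
bne again: taken
$t2=M[120]=0
$t2=0-20=-20
$t1=120+4=124
$t6=2-1=1
cmp $t6, 0  (cmp 1,0)
bne again: taken
$t2=M[124]=29
$t2=29-20=9
$t1=124+4=128
$t6=1-1=0
cmp $t6, 0  (cmp 0,0)
bne again: not taken
$t2=9+12=21
halt.
Total executed instructions: 47.

47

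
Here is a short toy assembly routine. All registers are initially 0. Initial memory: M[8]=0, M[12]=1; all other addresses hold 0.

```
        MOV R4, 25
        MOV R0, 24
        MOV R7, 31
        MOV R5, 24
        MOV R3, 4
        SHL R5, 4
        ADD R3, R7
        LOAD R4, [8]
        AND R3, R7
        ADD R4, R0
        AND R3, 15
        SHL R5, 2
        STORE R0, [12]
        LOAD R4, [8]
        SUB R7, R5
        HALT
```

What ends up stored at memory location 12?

24

after MOV R4, 25: R4=25
after MOV R0, 24: R0=24
after MOV R7, 31: R7=31
after MOV R5, 24: R5=24
after MOV R3, 4: R3=4
after SHL R5, 4: R5=24<<4=384
after ADD R3, R7: R3=4+31=35
after LOAD R4, [8]: R4=M[8]=0
after AND R3, R7: R3=35&31=3
after ADD R4, R0: R4=0+24=24
after AND R3, 15: R3=3&15=3
after SHL R5, 2: R5=384<<2=1536
STORE R0, [12] → M[12]=24
after LOAD R4, [8]: R4=M[8]=0
after SUB R7, R5: R7=31-1536=-1505
halt.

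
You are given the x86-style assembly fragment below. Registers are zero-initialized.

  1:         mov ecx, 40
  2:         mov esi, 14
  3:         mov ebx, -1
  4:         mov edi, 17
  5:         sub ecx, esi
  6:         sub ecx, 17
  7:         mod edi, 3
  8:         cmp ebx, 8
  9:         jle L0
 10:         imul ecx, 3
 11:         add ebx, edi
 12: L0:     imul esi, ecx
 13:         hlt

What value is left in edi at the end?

ecx=40
esi=14
ebx=-1
edi=17
ecx=40-14=26
ecx=26-17=9
edi=17%3=2
cmp ebx, 8  (cmp -1,8)
jle L0: taken
esi=14*9=126
halt.

2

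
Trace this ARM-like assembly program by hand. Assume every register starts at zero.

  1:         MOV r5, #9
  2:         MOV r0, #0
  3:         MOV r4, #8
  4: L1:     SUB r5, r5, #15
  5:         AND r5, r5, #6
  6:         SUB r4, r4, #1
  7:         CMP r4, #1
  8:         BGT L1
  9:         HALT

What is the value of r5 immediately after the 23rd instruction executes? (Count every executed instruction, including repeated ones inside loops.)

after MOV r5, #9: r5=9
after MOV r0, #0: r0=0
after MOV r4, #8: r4=8
after SUB r5, r5, #15: r5=9-15=-6
after AND r5, r5, #6: r5=(-6)&6=2
after SUB r4, r4, #1: r4=8-1=7
CMP r4, #1  (cmp 7,1)
BGT L1: taken
after SUB r5, r5, #15: r5=2-15=-13
after AND r5, r5, #6: r5=(-13)&6=2
after SUB r4, r4, #1: r4=7-1=6
CMP r4, #1  (cmp 6,1)
BGT L1: taken
after SUB r5, r5, #15: r5=2-15=-13
after AND r5, r5, #6: r5=(-13)&6=2
after SUB r4, r4, #1: r4=6-1=5
CMP r4, #1  (cmp 5,1)
BGT L1: taken
after SUB r5, r5, #15: r5=2-15=-13
after AND r5, r5, #6: r5=(-13)&6=2
after SUB r4, r4, #1: r4=5-1=4
CMP r4, #1  (cmp 4,1)
BGT L1: taken
After step 23: r5 = 2.

2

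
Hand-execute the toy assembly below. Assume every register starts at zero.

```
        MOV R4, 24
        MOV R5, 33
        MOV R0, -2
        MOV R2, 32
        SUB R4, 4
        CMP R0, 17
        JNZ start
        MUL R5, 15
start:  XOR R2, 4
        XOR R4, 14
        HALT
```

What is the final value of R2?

R4=24
R5=33
R0=-2
R2=32
R4=24-4=20
CMP R0, 17  (cmp -2,17)
JNZ start: taken
R2=32^4=36
R4=20^14=26
halt.

36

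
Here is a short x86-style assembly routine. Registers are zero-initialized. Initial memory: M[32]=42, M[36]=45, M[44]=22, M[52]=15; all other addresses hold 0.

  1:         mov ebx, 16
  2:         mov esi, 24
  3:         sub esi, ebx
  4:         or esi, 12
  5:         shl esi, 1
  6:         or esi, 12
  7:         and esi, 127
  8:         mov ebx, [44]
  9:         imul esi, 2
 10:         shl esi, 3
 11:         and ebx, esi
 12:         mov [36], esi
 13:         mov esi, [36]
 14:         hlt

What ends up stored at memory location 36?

448

after mov ebx, 16: ebx=16
after mov esi, 24: esi=24
after sub esi, ebx: esi=24-16=8
after or esi, 12: esi=8|12=12
after shl esi, 1: esi=12<<1=24
after or esi, 12: esi=24|12=28
after and esi, 127: esi=28&127=28
after mov ebx, [44]: ebx=M[44]=22
after imul esi, 2: esi=28*2=56
after shl esi, 3: esi=56<<3=448
after and ebx, esi: ebx=22&448=0
mov [36], esi → M[36]=448
after mov esi, [36]: esi=M[36]=448
halt.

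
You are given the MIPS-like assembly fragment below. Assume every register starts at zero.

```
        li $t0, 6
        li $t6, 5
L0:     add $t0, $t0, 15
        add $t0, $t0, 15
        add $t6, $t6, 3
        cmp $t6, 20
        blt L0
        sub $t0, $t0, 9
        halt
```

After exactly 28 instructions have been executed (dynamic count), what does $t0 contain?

147

$t0=6
$t6=5
$t0=6+15=21
$t0=21+15=36
$t6=5+3=8
cmp $t6, 20  (cmp 8,20)
blt L0: taken
$t0=36+15=51
$t0=51+15=66
$t6=8+3=11
cmp $t6, 20  (cmp 11,20)
blt L0: taken
$t0=66+15=81
$t0=81+15=96
$t6=11+3=14
cmp $t6, 20  (cmp 14,20)
blt L0: taken
$t0=96+15=111
$t0=111+15=126
$t6=14+3=17
cmp $t6, 20  (cmp 17,20)
blt L0: taken
$t0=126+15=141
$t0=141+15=156
$t6=17+3=20
cmp $t6, 20  (cmp 20,20)
blt L0: not taken
$t0=156-9=147
After step 28: $t0 = 147.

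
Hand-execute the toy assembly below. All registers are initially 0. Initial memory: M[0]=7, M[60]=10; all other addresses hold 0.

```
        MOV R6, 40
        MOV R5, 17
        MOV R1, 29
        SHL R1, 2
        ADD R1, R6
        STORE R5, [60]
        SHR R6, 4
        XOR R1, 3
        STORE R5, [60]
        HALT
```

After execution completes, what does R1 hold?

159

after MOV R6, 40: R6=40
after MOV R5, 17: R5=17
after MOV R1, 29: R1=29
after SHL R1, 2: R1=29<<2=116
after ADD R1, R6: R1=116+40=156
STORE R5, [60] → M[60]=17
after SHR R6, 4: R6=40>>4=2
after XOR R1, 3: R1=156^3=159
STORE R5, [60] → M[60]=17
halt.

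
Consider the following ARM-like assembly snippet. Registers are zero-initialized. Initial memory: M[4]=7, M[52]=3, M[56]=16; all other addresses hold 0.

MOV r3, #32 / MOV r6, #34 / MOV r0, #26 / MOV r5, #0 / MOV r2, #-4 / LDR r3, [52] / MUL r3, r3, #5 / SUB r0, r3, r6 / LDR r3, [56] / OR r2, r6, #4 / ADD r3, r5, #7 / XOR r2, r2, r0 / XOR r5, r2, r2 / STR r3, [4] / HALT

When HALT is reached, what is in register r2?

-53

after MOV r3, #32: r3=32
after MOV r6, #34: r6=34
after MOV r0, #26: r0=26
after MOV r5, #0: r5=0
after MOV r2, #-4: r2=-4
after LDR r3, [52]: r3=M[52]=3
after MUL r3, r3, #5: r3=3*5=15
after SUB r0, r3, r6: r0=15-34=-19
after LDR r3, [56]: r3=M[56]=16
after OR r2, r6, #4: r2=34|4=38
after ADD r3, r5, #7: r3=0+7=7
after XOR r2, r2, r0: r2=38^(-19)=-53
after XOR r5, r2, r2: r5=(-53)^(-53)=0
STR r3, [4] → M[4]=7
halt.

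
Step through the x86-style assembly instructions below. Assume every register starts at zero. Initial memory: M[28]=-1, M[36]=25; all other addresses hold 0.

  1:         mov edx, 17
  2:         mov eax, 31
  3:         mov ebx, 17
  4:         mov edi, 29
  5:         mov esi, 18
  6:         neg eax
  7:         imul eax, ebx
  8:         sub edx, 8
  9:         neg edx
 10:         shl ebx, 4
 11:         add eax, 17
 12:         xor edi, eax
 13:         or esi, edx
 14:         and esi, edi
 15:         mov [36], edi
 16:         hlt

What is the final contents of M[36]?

-481

edx=17
eax=31
ebx=17
edi=29
esi=18
eax=-(31)=-31
eax=(-31)*17=-527
edx=17-8=9
edx=-(9)=-9
ebx=17<<4=272
eax=(-527)+17=-510
edi=29^(-510)=-481
esi=18|(-9)=-9
esi=(-9)&(-481)=-489
mov [36], edi → M[36]=-481
halt.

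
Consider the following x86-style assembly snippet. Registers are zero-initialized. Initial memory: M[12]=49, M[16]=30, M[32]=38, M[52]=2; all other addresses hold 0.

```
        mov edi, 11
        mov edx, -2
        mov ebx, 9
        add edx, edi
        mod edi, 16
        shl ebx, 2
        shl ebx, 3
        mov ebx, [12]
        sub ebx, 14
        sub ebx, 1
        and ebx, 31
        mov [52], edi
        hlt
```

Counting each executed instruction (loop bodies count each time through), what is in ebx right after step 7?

288

after mov edi, 11: edi=11
after mov edx, -2: edx=-2
after mov ebx, 9: ebx=9
after add edx, edi: edx=(-2)+11=9
after mod edi, 16: edi=11%16=11
after shl ebx, 2: ebx=9<<2=36
after shl ebx, 3: ebx=36<<3=288
After step 7: ebx = 288.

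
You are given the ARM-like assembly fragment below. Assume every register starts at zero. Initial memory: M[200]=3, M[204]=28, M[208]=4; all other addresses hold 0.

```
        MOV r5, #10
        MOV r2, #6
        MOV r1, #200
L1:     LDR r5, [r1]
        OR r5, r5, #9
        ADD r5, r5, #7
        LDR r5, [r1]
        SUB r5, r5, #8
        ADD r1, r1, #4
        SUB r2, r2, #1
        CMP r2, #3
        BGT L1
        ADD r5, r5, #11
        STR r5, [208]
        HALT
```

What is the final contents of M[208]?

after MOV r5, #10: r5=10
after MOV r2, #6: r2=6
after MOV r1, #200: r1=200
after LDR r5, [r1]: r5=M[200]=3
after OR r5, r5, #9: r5=3|9=11
after ADD r5, r5, #7: r5=11+7=18
after LDR r5, [r1]: r5=M[200]=3
after SUB r5, r5, #8: r5=3-8=-5
after ADD r1, r1, #4: r1=200+4=204
after SUB r2, r2, #1: r2=6-1=5
CMP r2, #3  (cmp 5,3)
BGT L1: taken
after LDR r5, [r1]: r5=M[204]=28
after OR r5, r5, #9: r5=28|9=29
after ADD r5, r5, #7: r5=29+7=36
after LDR r5, [r1]: r5=M[204]=28
after SUB r5, r5, #8: r5=28-8=20
after ADD r1, r1, #4: r1=204+4=208
after SUB r2, r2, #1: r2=5-1=4
CMP r2, #3  (cmp 4,3)
BGT L1: taken
after LDR r5, [r1]: r5=M[208]=4
after OR r5, r5, #9: r5=4|9=13
after ADD r5, r5, #7: r5=13+7=20
after LDR r5, [r1]: r5=M[208]=4
after SUB r5, r5, #8: r5=4-8=-4
after ADD r1, r1, #4: r1=208+4=212
after SUB r2, r2, #1: r2=4-1=3
CMP r2, #3  (cmp 3,3)
BGT L1: not taken
after ADD r5, r5, #11: r5=(-4)+11=7
STR r5, [208] → M[208]=7
halt.

7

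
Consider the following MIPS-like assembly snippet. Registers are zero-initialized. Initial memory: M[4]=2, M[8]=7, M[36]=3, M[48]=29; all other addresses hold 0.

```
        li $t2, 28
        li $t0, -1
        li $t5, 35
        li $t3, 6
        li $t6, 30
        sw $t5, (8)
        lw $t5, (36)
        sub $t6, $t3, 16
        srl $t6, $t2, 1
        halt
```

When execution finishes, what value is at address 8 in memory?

35

li $t2, 28 → $t2=28
li $t0, -1 → $t0=-1
li $t5, 35 → $t5=35
li $t3, 6 → $t3=6
li $t6, 30 → $t6=30
sw $t5, (8) → M[8]=35
lw $t5, (36) → $t5=M[36]=3
sub $t6, $t3, 16 → $t6=6-16=-10
srl $t6, $t2, 1 → $t6=28>>1=14
halt.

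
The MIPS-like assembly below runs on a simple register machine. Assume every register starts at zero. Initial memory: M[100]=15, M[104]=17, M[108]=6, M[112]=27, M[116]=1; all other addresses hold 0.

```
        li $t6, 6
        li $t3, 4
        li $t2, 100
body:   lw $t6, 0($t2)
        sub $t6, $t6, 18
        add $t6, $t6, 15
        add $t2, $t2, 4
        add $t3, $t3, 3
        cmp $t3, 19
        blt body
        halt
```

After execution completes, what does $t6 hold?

-2

li $t6, 6 → $t6=6
li $t3, 4 → $t3=4
li $t2, 100 → $t2=100
lw $t6, 0($t2) → $t6=M[100]=15
sub $t6, $t6, 18 → $t6=15-18=-3
add $t6, $t6, 15 → $t6=(-3)+15=12
add $t2, $t2, 4 → $t2=100+4=104
add $t3, $t3, 3 → $t3=4+3=7
cmp $t3, 19  (cmp 7,19)
blt body: taken
lw $t6, 0($t2) → $t6=M[104]=17
sub $t6, $t6, 18 → $t6=17-18=-1
add $t6, $t6, 15 → $t6=(-1)+15=14
add $t2, $t2, 4 → $t2=104+4=108
add $t3, $t3, 3 → $t3=7+3=10
cmp $t3, 19  (cmp 10,19)
blt body: taken
lw $t6, 0($t2) → $t6=M[108]=6
sub $t6, $t6, 18 → $t6=6-18=-12
add $t6, $t6, 15 → $t6=(-12)+15=3
add $t2, $t2, 4 → $t2=108+4=112
add $t3, $t3, 3 → $t3=10+3=13
cmp $t3, 19  (cmp 13,19)
blt body: taken
lw $t6, 0($t2) → $t6=M[112]=27
sub $t6, $t6, 18 → $t6=27-18=9
add $t6, $t6, 15 → $t6=9+15=24
add $t2, $t2, 4 → $t2=112+4=116
add $t3, $t3, 3 → $t3=13+3=16
cmp $t3, 19  (cmp 16,19)
blt body: taken
lw $t6, 0($t2) → $t6=M[116]=1
sub $t6, $t6, 18 → $t6=1-18=-17
add $t6, $t6, 15 → $t6=(-17)+15=-2
add $t2, $t2, 4 → $t2=116+4=120
add $t3, $t3, 3 → $t3=16+3=19
cmp $t3, 19  (cmp 19,19)
blt body: not taken
halt.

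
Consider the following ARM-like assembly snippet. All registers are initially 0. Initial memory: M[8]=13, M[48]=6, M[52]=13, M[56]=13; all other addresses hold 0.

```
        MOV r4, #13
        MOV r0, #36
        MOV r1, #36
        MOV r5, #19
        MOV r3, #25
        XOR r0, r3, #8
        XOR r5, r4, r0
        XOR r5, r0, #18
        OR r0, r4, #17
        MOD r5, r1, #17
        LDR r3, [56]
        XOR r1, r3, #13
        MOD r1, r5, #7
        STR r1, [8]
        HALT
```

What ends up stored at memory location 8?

after MOV r4, #13: r4=13
after MOV r0, #36: r0=36
after MOV r1, #36: r1=36
after MOV r5, #19: r5=19
after MOV r3, #25: r3=25
after XOR r0, r3, #8: r0=25^8=17
after XOR r5, r4, r0: r5=13^17=28
after XOR r5, r0, #18: r5=17^18=3
after OR r0, r4, #17: r0=13|17=29
after MOD r5, r1, #17: r5=36%17=2
after LDR r3, [56]: r3=M[56]=13
after XOR r1, r3, #13: r1=13^13=0
after MOD r1, r5, #7: r1=2%7=2
STR r1, [8] → M[8]=2
halt.

2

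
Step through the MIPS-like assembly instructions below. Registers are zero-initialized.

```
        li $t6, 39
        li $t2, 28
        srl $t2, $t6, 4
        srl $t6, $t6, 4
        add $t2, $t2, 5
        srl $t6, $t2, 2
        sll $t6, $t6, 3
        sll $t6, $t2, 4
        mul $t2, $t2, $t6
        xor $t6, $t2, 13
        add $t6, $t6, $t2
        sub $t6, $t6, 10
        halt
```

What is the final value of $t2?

$t6=39
$t2=28
$t2=39>>4=2
$t6=39>>4=2
$t2=2+5=7
$t6=7>>2=1
$t6=1<<3=8
$t6=7<<4=112
$t2=7*112=784
$t6=784^13=797
$t6=797+784=1581
$t6=1581-10=1571
halt.

784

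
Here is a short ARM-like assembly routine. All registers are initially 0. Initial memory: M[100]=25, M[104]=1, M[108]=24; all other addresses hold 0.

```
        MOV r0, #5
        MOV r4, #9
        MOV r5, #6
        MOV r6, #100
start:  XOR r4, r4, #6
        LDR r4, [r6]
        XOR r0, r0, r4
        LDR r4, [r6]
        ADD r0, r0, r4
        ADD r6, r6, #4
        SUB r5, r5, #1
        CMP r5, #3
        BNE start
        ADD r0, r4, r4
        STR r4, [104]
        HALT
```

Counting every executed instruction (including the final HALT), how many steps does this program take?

r0=5
r4=9
r5=6
r6=100
r4=9^6=15
r4=M[100]=25
r0=5^25=28
r4=M[100]=25
r0=28+25=53
r6=100+4=104
r5=6-1=5
CMP r5, #3  (cmp 5,3)
BNE start: taken
r4=25^6=31
r4=M[104]=1
r0=53^1=52
r4=M[104]=1
r0=52+1=53
r6=104+4=108
r5=5-1=4
CMP r5, #3  (cmp 4,3)
BNE start: taken
r4=1^6=7
r4=M[108]=24
r0=53^24=45
r4=M[108]=24
r0=45+24=69
r6=108+4=112
r5=4-1=3
CMP r5, #3  (cmp 3,3)
BNE start: not taken
r0=24+24=48
STR r4, [104] → M[104]=24
halt.
Total executed instructions: 34.

34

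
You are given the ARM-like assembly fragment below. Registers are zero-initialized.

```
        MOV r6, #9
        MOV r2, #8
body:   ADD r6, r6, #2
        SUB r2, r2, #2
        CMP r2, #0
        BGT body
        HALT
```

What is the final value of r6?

17

r6=9
r2=8
r6=9+2=11
r2=8-2=6
CMP r2, #0  (cmp 6,0)
BGT body: taken
r6=11+2=13
r2=6-2=4
CMP r2, #0  (cmp 4,0)
BGT body: taken
r6=13+2=15
r2=4-2=2
CMP r2, #0  (cmp 2,0)
BGT body: taken
r6=15+2=17
r2=2-2=0
CMP r2, #0  (cmp 0,0)
BGT body: not taken
halt.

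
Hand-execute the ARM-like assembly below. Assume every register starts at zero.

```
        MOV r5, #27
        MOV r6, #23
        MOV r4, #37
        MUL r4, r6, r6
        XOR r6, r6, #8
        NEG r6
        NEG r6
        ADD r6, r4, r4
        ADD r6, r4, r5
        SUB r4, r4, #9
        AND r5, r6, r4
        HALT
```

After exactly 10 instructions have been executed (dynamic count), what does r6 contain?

after MOV r5, #27: r5=27
after MOV r6, #23: r6=23
after MOV r4, #37: r4=37
after MUL r4, r6, r6: r4=23*23=529
after XOR r6, r6, #8: r6=23^8=31
after NEG r6: r6=-(31)=-31
after NEG r6: r6=-(-31)=31
after ADD r6, r4, r4: r6=529+529=1058
after ADD r6, r4, r5: r6=529+27=556
after SUB r4, r4, #9: r4=529-9=520
After step 10: r6 = 556.

556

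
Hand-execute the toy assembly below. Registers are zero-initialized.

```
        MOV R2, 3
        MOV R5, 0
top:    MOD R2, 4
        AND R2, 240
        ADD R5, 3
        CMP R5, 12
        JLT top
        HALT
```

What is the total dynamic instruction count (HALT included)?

23

after MOV R2, 3: R2=3
after MOV R5, 0: R5=0
after MOD R2, 4: R2=3%4=3
after AND R2, 240: R2=3&240=0
after ADD R5, 3: R5=0+3=3
CMP R5, 12  (cmp 3,12)
JLT top: taken
after MOD R2, 4: R2=0%4=0
after AND R2, 240: R2=0&240=0
after ADD R5, 3: R5=3+3=6
CMP R5, 12  (cmp 6,12)
JLT top: taken
after MOD R2, 4: R2=0%4=0
after AND R2, 240: R2=0&240=0
after ADD R5, 3: R5=6+3=9
CMP R5, 12  (cmp 9,12)
JLT top: taken
after MOD R2, 4: R2=0%4=0
after AND R2, 240: R2=0&240=0
after ADD R5, 3: R5=9+3=12
CMP R5, 12  (cmp 12,12)
JLT top: not taken
halt.
Total executed instructions: 23.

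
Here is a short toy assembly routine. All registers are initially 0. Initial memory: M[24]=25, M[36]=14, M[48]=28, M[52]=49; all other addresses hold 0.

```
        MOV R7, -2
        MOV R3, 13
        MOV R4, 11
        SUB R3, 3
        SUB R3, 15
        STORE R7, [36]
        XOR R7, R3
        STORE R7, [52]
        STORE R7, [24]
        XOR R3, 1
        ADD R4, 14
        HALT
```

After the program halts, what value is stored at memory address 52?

MOV R7, -2 → R7=-2
MOV R3, 13 → R3=13
MOV R4, 11 → R4=11
SUB R3, 3 → R3=13-3=10
SUB R3, 15 → R3=10-15=-5
STORE R7, [36] → M[36]=-2
XOR R7, R3 → R7=(-2)^(-5)=5
STORE R7, [52] → M[52]=5
STORE R7, [24] → M[24]=5
XOR R3, 1 → R3=(-5)^1=-6
ADD R4, 14 → R4=11+14=25
halt.

5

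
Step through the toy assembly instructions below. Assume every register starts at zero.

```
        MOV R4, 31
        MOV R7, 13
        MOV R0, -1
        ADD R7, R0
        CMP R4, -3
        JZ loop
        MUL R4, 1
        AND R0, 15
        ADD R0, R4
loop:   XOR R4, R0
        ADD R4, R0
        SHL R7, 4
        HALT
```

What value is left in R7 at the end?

MOV R4, 31 → R4=31
MOV R7, 13 → R7=13
MOV R0, -1 → R0=-1
ADD R7, R0 → R7=13+(-1)=12
CMP R4, -3  (cmp 31,-3)
JZ loop: not taken
MUL R4, 1 → R4=31*1=31
AND R0, 15 → R0=(-1)&15=15
ADD R0, R4 → R0=15+31=46
XOR R4, R0 → R4=31^46=49
ADD R4, R0 → R4=49+46=95
SHL R7, 4 → R7=12<<4=192
halt.

192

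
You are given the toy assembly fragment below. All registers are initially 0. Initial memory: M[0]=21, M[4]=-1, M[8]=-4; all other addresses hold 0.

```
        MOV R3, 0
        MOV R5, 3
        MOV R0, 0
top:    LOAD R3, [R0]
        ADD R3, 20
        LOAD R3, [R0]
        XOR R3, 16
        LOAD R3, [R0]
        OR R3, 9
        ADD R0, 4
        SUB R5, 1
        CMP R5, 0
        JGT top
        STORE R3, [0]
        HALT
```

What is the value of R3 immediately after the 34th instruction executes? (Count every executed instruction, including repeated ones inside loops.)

-3

after MOV R3, 0: R3=0
after MOV R5, 3: R5=3
after MOV R0, 0: R0=0
after LOAD R3, [R0]: R3=M[0]=21
after ADD R3, 20: R3=21+20=41
after LOAD R3, [R0]: R3=M[0]=21
after XOR R3, 16: R3=21^16=5
after LOAD R3, [R0]: R3=M[0]=21
after OR R3, 9: R3=21|9=29
after ADD R0, 4: R0=0+4=4
after SUB R5, 1: R5=3-1=2
CMP R5, 0  (cmp 2,0)
JGT top: taken
after LOAD R3, [R0]: R3=M[4]=-1
after ADD R3, 20: R3=(-1)+20=19
after LOAD R3, [R0]: R3=M[4]=-1
after XOR R3, 16: R3=(-1)^16=-17
after LOAD R3, [R0]: R3=M[4]=-1
after OR R3, 9: R3=(-1)|9=-1
after ADD R0, 4: R0=4+4=8
after SUB R5, 1: R5=2-1=1
CMP R5, 0  (cmp 1,0)
JGT top: taken
after LOAD R3, [R0]: R3=M[8]=-4
after ADD R3, 20: R3=(-4)+20=16
after LOAD R3, [R0]: R3=M[8]=-4
after XOR R3, 16: R3=(-4)^16=-20
after LOAD R3, [R0]: R3=M[8]=-4
after OR R3, 9: R3=(-4)|9=-3
after ADD R0, 4: R0=8+4=12
after SUB R5, 1: R5=1-1=0
CMP R5, 0  (cmp 0,0)
JGT top: not taken
STORE R3, [0] → M[0]=-3
After step 34: R3 = -3.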